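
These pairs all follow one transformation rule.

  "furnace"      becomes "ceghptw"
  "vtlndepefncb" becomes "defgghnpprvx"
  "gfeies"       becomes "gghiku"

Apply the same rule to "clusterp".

egnrtuvw

Looking at the pairs, the operation is to shift every letter 2 places forward in the alphabet (wrapping around), then sort the characters into alphabetical order.
Working it through for "clusterp": intermediate "enwuvgtr", final "egnrtuvw".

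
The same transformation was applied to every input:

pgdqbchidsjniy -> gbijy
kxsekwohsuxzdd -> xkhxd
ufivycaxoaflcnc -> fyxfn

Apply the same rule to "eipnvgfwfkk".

The pattern: keep one character in every 3, starting at position 2 (positions 2nd, 5th, 8th, ...).
So "eipnvgfwfkk" becomes "ivwk".

ivwk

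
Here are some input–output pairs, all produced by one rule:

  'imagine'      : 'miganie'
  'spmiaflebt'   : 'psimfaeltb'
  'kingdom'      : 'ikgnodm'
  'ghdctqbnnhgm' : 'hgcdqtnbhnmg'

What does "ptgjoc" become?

Rule — swap each adjacent pair of characters (1↔2, 3↔4, ...).
Doing the same to "ptgjoc": "tpjgco".

tpjgco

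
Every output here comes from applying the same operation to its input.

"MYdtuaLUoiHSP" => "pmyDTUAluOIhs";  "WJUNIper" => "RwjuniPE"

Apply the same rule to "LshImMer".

In each case the input is transformed by: move the last character to the front, then flip the case of every letter.
Starting from "LshImMer": after the first operation, "rLshImMe"; after the second, "RlSHiMmE".
(Check on "WJUNIper": → "rWJUNIpe" → "RwjuniPE" ✓)

RlSHiMmE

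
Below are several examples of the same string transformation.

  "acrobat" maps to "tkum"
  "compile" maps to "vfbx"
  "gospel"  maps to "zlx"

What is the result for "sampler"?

lfek

Each output is the input with this applied: shift every letter 7 places backward in the alphabet (wrapping around), then keep every other character starting from the first (positions 1st, 3rd, 5th, ...).
Applying both steps to "sampler": "ltfiexk", then "lfek".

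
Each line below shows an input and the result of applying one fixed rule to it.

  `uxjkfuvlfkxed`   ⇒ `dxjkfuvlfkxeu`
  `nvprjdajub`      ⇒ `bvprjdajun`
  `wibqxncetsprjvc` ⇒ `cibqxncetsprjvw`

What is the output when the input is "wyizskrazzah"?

Rule — swap the first and last characters.
Doing the same to "wyizskrazzah": "hyizskrazzaw".

hyizskrazzaw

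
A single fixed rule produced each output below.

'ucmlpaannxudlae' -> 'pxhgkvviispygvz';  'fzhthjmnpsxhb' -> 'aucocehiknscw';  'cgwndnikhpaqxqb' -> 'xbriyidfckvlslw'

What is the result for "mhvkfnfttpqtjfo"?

The rule is to shift every letter 5 places backward in the alphabet (wrapping around).
On "mhvkfnfttpqtjfo" that produces "hcqfaiaookloeaj".

hcqfaiaookloeaj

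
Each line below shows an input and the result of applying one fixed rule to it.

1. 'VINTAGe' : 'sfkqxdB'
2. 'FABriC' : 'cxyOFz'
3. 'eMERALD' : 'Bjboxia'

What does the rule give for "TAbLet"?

Each output is the input with this applied: flip the case of every letter, then shift every letter 3 places backward in the alphabet (wrapping around).
On "TAbLet": the first step gives "taBlET", and the second then gives "qxYiBQ".
(Check on "eMERALD": → "Emerald" → "Bjboxia" ✓)

qxYiBQ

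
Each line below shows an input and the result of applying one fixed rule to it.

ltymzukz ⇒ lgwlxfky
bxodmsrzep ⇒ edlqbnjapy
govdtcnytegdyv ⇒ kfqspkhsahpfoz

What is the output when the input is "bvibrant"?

dmzfnhun

The rule is to shift every letter 12 places forward in the alphabet (wrapping around), then swap the front and back halves of the string.
Applying both steps to "bvibrant": "nhundmzf", then "dmzfnhun".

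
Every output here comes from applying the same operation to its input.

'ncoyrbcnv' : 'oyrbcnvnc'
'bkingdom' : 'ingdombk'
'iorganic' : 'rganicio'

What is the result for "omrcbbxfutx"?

The transformation: move the first 2 characters to the end (rotate left by 2).
Doing the same to "omrcbbxfutx": "rcbbxfutxom".

rcbbxfutxom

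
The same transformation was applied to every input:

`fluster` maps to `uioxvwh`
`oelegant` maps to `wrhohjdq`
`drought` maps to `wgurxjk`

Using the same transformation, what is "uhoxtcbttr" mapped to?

The rule is to move the last character to the front, then shift every letter 3 places forward in the alphabet (wrapping around).
On "uhoxtcbttr" that produces "uxkrawfeww".

uxkrawfeww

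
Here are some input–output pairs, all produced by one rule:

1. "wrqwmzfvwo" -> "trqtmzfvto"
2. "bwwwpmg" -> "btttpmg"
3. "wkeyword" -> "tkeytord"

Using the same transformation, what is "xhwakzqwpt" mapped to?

The rule is to replace every "w" with "t".
Applying that to "xhwakzqwpt" gives "xhtakzqtpt".

xhtakzqtpt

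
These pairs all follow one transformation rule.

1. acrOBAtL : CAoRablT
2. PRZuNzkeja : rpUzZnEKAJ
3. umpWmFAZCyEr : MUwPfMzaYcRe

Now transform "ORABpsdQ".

robaSPqD

The transformation: swap each adjacent pair of characters (1↔2, 3↔4, ...), then flip the case of every letter.
On "ORABpsdQ" that produces "robaSPqD".
(Check on "PRZuNzkeja": → "RPuZzNekaj" → "rpUzZnEKAJ" ✓)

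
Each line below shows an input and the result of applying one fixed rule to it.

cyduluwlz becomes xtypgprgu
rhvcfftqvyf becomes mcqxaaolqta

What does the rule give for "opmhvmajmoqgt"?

jkhcqhvehjlbo

The rule is to shift every letter 5 places backward in the alphabet (wrapping around).
For "opmhvmajmoqgt" the result is "jkhcqhvehjlbo".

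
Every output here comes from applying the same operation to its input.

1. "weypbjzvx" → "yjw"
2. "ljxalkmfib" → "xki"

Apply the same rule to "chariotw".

Each output is the input with this applied: swap the first and last characters, then keep one character in every 3, starting at position 3 (positions 3rd, 6th, 9th, ...).
Applying both steps to "chariotw": "whariotc", then "ao".
(Check on "ljxalkmfib": → "bjxalkmfil" → "xki" ✓)

ao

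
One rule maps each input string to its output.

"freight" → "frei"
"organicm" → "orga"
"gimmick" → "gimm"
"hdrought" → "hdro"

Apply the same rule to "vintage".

Looking at the pairs, the operation is to keep only the first 4 characters.
"vintage" → "vint".

vint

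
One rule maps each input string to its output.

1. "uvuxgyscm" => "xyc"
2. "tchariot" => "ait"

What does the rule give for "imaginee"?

The pattern: delete the first 3 characters, then keep every other character starting from the first (positions 1st, 3rd, 5th, ...).
On "imaginee": the first step gives "ginee", and the second then gives "gne".
(Check on "uvuxgyscm": → "xgyscm" → "xyc" ✓)

gne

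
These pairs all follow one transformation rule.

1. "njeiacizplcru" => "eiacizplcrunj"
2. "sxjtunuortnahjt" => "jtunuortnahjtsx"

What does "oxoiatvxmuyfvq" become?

oiatvxmuyfvqox

Rule — move the first 2 characters to the end (rotate left by 2).
Applying that to "oxoiatvxmuyfvq" gives "oiatvxmuyfvqox".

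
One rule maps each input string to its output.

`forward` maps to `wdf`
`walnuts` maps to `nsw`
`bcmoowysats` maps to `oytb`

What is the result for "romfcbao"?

In each case the input is transformed by: keep one character in every 3, starting at position 1 (positions 1st, 4th, 7th, ...), then move the first character to the end.
For "romfcbao", step one produces "rfa"; step two turns that into "far".
(Check on "walnuts": → "wns" → "nsw" ✓)

far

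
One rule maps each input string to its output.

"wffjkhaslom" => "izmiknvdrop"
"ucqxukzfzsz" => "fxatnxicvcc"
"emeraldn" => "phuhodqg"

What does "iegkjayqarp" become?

hlnjdmtbuds

Each output is the input with this applied: swap each adjacent pair of characters (1↔2, 3↔4, ...), then shift every letter 3 places forward in the alphabet (wrapping around).
Starting from "iegkjayqarp": after the first operation, "eikgajqyrap"; after the second, "hlnjdmtbuds".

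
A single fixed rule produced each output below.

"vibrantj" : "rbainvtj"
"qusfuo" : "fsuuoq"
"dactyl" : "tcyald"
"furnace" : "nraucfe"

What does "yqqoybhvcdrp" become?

oqyqbyhpvrcd

The transformation: move the first 3 characters to the end (rotate left by 3), then take characters alternately from the front and the back (1st, last, 2nd, 2nd-last, ...).
"yqqoybhvcdrp" → "oybhvcdrpyqq" → "oqyqbyhpvrcd".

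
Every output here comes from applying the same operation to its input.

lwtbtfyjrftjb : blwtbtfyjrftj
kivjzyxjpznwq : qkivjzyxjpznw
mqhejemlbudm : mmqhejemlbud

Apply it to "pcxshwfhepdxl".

lpcxshwfhepdx

The pattern: move the last character to the front.
"pcxshwfhepdxl" → "lpcxshwfhepdx".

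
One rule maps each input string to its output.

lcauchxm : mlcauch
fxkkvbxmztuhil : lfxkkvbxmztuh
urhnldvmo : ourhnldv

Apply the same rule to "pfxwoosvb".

Rule — move the last 2 characters to the front (rotate right by 2), then delete the first character.
For "pfxwoosvb", step one produces "vbpfxwoos"; step two turns that into "bpfxwoos".

bpfxwoos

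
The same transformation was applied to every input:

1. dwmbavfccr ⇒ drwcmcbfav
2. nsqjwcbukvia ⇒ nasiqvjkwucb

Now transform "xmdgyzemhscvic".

The transformation: take characters alternately from the front and the back (1st, last, 2nd, 2nd-last, ...).
For "xmdgyzemhscvic" the result is "xcmidvgcyszhem".

xcmidvgcyszhem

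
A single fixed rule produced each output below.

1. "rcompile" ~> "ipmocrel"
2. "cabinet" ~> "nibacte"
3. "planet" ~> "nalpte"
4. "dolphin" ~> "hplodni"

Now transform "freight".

gierfth

Looking at the pairs, the operation is to reverse the string, then move the first 2 characters to the end (rotate left by 2).
Working it through for "freight": intermediate "thgierf", final "gierfth".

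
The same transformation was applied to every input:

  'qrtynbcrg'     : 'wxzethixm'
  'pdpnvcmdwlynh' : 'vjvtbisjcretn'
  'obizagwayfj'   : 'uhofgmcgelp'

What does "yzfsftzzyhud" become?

eflylzffenaj

What's happening: shift every letter 6 places forward in the alphabet (wrapping around).
For "yzfsftzzyhud" the result is "eflylzffenaj".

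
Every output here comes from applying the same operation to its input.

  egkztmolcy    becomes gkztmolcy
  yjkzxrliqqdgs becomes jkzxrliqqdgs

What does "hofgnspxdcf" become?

ofgnspxdcf

The transformation: delete the first character.
Doing the same to "hofgnspxdcf": "ofgnspxdcf".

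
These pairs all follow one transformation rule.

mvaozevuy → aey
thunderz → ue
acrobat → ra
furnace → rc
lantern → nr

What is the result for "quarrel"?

Each output is the input with this applied: keep one character in every 3, starting at position 3 (positions 3rd, 6th, 9th, ...).
Applying that to "quarrel" gives "ae".

ae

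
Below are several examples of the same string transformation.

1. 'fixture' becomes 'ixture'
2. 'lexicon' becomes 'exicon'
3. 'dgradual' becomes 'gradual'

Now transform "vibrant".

Each output is the input with this applied: delete the first character.
"vibrant" → "ibrant".

ibrant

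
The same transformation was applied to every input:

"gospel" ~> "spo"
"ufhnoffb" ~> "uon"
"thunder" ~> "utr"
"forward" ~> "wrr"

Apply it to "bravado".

vro

In each case the input is transformed by: sort the characters into reverse alphabetical order, then keep only the first 3 characters.
On "bravado": the first step gives "vrodbaa", and the second then gives "vro".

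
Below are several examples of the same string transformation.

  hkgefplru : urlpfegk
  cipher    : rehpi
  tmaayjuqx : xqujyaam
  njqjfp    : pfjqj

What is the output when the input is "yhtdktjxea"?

The pattern: reverse the string, then delete the last character.
"yhtdktjxea" → "aexjtkdthy" → "aexjtkdth".

aexjtkdth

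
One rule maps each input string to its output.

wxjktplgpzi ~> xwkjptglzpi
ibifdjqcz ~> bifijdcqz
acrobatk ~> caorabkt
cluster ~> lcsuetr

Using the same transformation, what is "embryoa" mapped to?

merboya

Each output is the input with this applied: swap each adjacent pair of characters (1↔2, 3↔4, ...).
Doing the same to "embryoa": "merboya".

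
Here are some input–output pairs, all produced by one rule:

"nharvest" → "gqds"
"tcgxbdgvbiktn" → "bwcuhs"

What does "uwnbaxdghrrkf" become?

vawfqj

The pattern: keep every other character starting from the second (positions 2nd, 4th, 6th, ...), then shift every letter 1 place backward in the alphabet (wrapping around).
On "uwnbaxdghrrkf" that produces "vawfqj".
(Check on "nharvest": → "hret" → "gqds" ✓)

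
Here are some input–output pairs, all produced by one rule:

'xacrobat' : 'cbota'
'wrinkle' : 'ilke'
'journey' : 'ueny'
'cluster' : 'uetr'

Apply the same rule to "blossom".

Rule — swap each adjacent pair of characters (1↔2, 3↔4, ...), then delete the first 3 characters.
Starting from "blossom": after the first operation, "lbsoosm"; after the second, "oosm".
(Check on "wrinkle": → "rwnilke" → "ilke" ✓)

oosm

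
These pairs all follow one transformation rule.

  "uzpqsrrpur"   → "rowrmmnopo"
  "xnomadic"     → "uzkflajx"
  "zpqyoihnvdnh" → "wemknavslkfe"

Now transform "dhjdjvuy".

avergsag

The pattern: take characters alternately from the front and the back (1st, last, 2nd, 2nd-last, ...), then shift every letter 3 places backward in the alphabet (wrapping around).
On "dhjdjvuy": the first step gives "dyhujvdj", and the second then gives "avergsag".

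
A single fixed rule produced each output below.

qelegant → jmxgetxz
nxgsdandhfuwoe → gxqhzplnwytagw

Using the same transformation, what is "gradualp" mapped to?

zikettwn

What's happening: shift every letter 7 places backward in the alphabet (wrapping around), then take characters alternately from the front and the back (1st, last, 2nd, 2nd-last, ...).
Applying both steps to "gradualp": "zktwntei", then "zikettwn".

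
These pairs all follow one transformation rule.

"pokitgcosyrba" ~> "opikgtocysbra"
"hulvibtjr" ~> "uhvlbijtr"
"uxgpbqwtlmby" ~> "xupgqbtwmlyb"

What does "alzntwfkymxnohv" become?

lanzwtkfmynxhov

In each case the input is transformed by: swap each adjacent pair of characters (1↔2, 3↔4, ...).
"alzntwfkymxnohv" → "lanzwtkfmynxhov".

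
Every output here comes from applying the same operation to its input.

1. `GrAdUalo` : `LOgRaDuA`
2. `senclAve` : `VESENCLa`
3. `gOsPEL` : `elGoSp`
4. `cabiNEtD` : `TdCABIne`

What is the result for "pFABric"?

The transformation: move the last 2 characters to the front (rotate right by 2), then flip the case of every letter.
"pFABric" → "icpFABr" → "ICPfabR".

ICPfabR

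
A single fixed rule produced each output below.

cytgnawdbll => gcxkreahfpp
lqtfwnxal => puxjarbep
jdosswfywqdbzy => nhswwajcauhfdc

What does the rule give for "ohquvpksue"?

The transformation: shift every letter 4 places forward in the alphabet (wrapping around).
So "ohquvpksue" becomes "sluyztowyi".

sluyztowyi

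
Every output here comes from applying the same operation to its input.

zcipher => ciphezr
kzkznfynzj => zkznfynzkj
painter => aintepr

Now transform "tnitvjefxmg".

The pattern: swap the first and last characters, then move the first character to the end.
Starting from "tnitvjefxmg": after the first operation, "gnitvjefxmt"; after the second, "nitvjefxmtg".
(Check on "zcipher": → "rciphez" → "ciphezr" ✓)

nitvjefxmtg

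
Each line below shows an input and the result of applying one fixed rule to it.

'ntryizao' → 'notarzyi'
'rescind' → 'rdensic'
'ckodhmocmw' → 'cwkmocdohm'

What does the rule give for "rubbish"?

rhusbib

The transformation: take characters alternately from the front and the back (1st, last, 2nd, 2nd-last, ...).
On "rubbish" that produces "rhusbib".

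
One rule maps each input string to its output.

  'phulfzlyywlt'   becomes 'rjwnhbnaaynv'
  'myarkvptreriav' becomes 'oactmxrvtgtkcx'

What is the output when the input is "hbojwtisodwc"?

jdqlyvkuqfye

The transformation: shift every letter 2 places forward in the alphabet (wrapping around).
Doing the same to "hbojwtisodwc": "jdqlyvkuqfye".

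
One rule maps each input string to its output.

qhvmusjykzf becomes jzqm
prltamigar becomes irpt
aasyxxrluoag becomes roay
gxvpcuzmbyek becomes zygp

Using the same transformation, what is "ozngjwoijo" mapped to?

ooog

The pattern: keep one character in every 3, starting at position 1 (positions 1st, 4th, 7th, ...), then move the last 2 characters to the front (rotate right by 2).
For "ozngjwoijo" the result is "ooog".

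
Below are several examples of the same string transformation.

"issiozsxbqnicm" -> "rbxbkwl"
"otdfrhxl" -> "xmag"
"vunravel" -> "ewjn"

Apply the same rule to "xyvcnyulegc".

gewdnl

Looking at the pairs, the operation is to shift every letter 9 places forward in the alphabet (wrapping around), then keep every other character starting from the first (positions 1st, 3rd, 5th, ...).
Starting from "xyvcnyulegc": after the first operation, "ghelwhdunpl"; after the second, "gewdnl".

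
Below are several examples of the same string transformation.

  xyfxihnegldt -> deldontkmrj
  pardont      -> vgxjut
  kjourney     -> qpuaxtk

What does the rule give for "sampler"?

ygsvrk

The rule is to delete the last character, then shift every letter 6 places forward in the alphabet (wrapping around).
Applying that to "sampler" gives "ygsvrk".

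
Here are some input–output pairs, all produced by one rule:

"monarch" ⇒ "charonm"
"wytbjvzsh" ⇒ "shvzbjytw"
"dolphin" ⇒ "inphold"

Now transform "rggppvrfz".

fzvrppggr

The transformation: reverse the string, then swap each adjacent pair of characters (1↔2, 3↔4, ...).
Starting from "rggppvrfz": after the first operation, "zfrvppggr"; after the second, "fzvrppggr".
(Check on "wytbjvzsh": → "hszvjbtyw" → "shvzbjytw" ✓)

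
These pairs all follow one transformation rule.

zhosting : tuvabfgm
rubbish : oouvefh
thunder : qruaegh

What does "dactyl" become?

npqygl

In each case the input is transformed by: sort the characters into alphabetical order, then shift every letter 13 places forward in the alphabet (wrapping around) — i.e. ROT13.
Applying both steps to "dactyl": "acdlty", then "npqygl".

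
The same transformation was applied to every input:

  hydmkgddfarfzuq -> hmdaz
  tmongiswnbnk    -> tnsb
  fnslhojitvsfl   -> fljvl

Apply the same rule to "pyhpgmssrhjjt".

ppsht

In each case the input is transformed by: keep one character in every 3, starting at position 1 (positions 1st, 4th, 7th, ...).
For "pyhpgmssrhjjt" the result is "ppsht".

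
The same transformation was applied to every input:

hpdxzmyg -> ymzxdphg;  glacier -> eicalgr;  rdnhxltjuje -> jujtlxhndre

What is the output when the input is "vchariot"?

The rule is to move the last character to the front, then reverse the string.
Applying that to "vchariot" gives "oirahcvt".

oirahcvt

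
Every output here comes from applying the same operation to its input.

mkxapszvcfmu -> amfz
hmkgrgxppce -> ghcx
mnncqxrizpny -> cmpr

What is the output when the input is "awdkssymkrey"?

The rule is to keep one character in every 3, starting at position 1 (positions 1st, 4th, 7th, ...), then swap each adjacent pair of characters (1↔2, 3↔4, ...).
"awdkssymkrey" → "akyr" → "kary".

kary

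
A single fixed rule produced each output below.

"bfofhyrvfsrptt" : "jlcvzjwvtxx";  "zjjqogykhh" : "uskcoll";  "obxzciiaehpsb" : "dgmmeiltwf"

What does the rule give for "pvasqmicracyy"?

Looking at the pairs, the operation is to shift every letter 4 places forward in the alphabet (wrapping around), then delete the first 3 characters.
For "pvasqmicracyy", step one produces "tzewuqmgvegcc"; step two turns that into "wuqmgvegcc".

wuqmgvegcc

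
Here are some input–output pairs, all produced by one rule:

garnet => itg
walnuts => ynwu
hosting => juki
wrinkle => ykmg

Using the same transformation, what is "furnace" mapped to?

In each case the input is transformed by: keep every other character starting from the first (positions 1st, 3rd, 5th, ...), then shift every letter 2 places forward in the alphabet (wrapping around).
On "furnace": the first step gives "frae", and the second then gives "htcg".

htcg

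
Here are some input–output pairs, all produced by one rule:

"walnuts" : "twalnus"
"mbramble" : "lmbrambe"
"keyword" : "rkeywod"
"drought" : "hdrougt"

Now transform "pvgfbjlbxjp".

Rule — move the last character to the front, then swap the first and last characters.
For "pvgfbjlbxjp", step one produces "ppvgfbjlbxj"; step two turns that into "jpvgfbjlbxp".

jpvgfbjlbxp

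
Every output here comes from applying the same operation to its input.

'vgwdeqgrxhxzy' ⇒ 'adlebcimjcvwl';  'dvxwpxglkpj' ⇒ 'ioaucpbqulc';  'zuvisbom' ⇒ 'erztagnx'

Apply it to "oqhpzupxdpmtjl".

The pattern: shift every letter 5 places forward in the alphabet (wrapping around), then take characters alternately from the front and the back (1st, last, 2nd, 2nd-last, ...).
Applying that to "oqhpzupxdpmtjl" gives "tqvomyureuziuc".

tqvomyureuziuc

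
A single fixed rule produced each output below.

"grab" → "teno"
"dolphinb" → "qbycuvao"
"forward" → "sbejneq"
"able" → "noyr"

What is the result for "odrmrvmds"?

Rule — shift every letter 13 places forward in the alphabet (wrapping around) — i.e. ROT13.
For "odrmrvmds" the result is "bqezeizqf".

bqezeizqf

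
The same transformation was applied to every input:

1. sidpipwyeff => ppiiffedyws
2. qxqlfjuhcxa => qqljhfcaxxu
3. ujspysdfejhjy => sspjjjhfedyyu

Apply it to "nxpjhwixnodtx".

wtponnjihdxxx

In each case the input is transformed by: sort the characters into reverse alphabetical order, then move the first 3 characters to the end (rotate left by 3).
Applying both steps to "nxpjhwixnodtx": "xxxwtponnjihd", then "wtponnjihdxxx".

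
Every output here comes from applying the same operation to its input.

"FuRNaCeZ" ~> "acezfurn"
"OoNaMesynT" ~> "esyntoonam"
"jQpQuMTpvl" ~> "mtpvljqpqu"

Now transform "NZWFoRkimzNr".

kimznrnzwfor

In each case the input is transformed by: swap the front and back halves of the string, then convert every letter to lowercase.
For "NZWFoRkimzNr", step one produces "kimzNrNZWFoR"; step two turns that into "kimznrnzwfor".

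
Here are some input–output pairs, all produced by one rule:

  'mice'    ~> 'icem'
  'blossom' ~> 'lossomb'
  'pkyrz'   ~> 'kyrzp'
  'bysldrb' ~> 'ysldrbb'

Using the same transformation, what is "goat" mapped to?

oatg

The transformation: move the first character to the end.
Applying that to "goat" gives "oatg".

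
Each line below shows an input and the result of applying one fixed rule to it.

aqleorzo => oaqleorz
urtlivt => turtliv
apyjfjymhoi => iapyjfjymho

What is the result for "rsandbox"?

xrsandbo

Each output is the input with this applied: move the last character to the front.
"rsandbox" → "xrsandbo".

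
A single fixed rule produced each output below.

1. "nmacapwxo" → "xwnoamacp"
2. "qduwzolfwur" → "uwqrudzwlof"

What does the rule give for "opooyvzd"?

zvodopyo

Rule — move the last 3 characters to the front (rotate right by 3), then swap each adjacent pair of characters (1↔2, 3↔4, ...).
Working it through for "opooyvzd": intermediate "vzdopooy", final "zvodopyo".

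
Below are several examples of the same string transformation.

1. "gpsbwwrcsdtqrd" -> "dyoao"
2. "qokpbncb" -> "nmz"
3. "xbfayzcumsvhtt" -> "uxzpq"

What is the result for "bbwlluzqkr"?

Each output is the input with this applied: shift every letter 3 places backward in the alphabet (wrapping around), then keep one character in every 3, starting at position 1 (positions 1st, 4th, 7th, ...).
Applying both steps to "bbwlluzqkr": "yytiirwnho", then "yiwo".

yiwo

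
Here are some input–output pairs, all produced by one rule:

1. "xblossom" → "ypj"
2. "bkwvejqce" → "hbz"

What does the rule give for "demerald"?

What's happening: keep one character in every 3, starting at position 2 (positions 2nd, 5th, 8th, ...), then shift every letter 3 places backward in the alphabet (wrapping around).
For "demerald", step one produces "erd"; step two turns that into "boa".

boa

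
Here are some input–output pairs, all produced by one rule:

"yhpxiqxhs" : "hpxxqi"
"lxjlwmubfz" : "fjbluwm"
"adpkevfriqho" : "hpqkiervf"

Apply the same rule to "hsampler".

ealmp

Looking at the pairs, the operation is to take characters alternately from the front and the back (1st, last, 2nd, 2nd-last, ...), then delete the first 3 characters.
So "hsampler" becomes "ealmp".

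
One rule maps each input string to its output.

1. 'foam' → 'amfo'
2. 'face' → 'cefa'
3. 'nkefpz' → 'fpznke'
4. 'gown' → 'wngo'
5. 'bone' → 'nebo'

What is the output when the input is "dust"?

stdu

Looking at the pairs, the operation is to swap the front and back halves of the string.
Doing the same to "dust": "stdu".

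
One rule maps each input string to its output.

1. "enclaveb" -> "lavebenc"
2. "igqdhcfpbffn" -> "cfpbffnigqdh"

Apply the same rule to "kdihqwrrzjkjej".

rrzjkjejkdihqw

Rule — move the last character to the front, then swap the front and back halves of the string.
Working it through for "kdihqwrrzjkjej": intermediate "jkdihqwrrzjkje", final "rrzjkjejkdihqw".
(Check on "enclaveb": → "benclave" → "lavebenc" ✓)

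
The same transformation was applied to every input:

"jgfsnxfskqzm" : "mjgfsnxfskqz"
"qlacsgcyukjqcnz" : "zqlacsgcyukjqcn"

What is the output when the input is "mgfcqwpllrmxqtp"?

What's happening: move the last character to the front.
Applying that to "mgfcqwpllrmxqtp" gives "pmgfcqwpllrmxqt".

pmgfcqwpllrmxqt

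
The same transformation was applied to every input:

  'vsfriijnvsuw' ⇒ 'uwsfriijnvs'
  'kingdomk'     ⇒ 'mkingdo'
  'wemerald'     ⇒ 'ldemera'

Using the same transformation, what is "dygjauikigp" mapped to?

gpygjauiki

The transformation: delete the first character, then move the last 2 characters to the front (rotate right by 2).
"dygjauikigp" → "ygjauikigp" → "gpygjauiki".
(Check on "vsfriijnvsuw": → "sfriijnvsuw" → "uwsfriijnvs" ✓)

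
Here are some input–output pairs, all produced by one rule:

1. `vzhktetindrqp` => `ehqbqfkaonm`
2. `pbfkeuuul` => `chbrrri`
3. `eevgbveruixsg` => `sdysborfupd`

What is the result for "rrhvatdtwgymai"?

In each case the input is transformed by: shift every letter 3 places backward in the alphabet (wrapping around), then delete the first 2 characters.
On "rrhvatdtwgymai": the first step gives "ooesxqaqtdvjxf", and the second then gives "esxqaqtdvjxf".
(Check on "pbfkeuuul": → "mychbrrri" → "chbrrri" ✓)

esxqaqtdvjxf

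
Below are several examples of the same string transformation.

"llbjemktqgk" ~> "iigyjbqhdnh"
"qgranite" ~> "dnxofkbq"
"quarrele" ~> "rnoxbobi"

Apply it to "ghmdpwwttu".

edajtmqtrq

Looking at the pairs, the operation is to shift every letter 3 places backward in the alphabet (wrapping around), then swap each adjacent pair of characters (1↔2, 3↔4, ...).
Applying both steps to "ghmdpwwttu": "dejamttqqr", then "edajtmqtrq".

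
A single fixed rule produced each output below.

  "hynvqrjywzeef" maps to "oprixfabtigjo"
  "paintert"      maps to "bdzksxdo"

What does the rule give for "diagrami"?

What's happening: shift every letter 10 places forward in the alphabet (wrapping around), then move the last 2 characters to the front (rotate right by 2).
Starting from "diagrami": after the first operation, "nskqbkws"; after the second, "wsnskqbk".

wsnskqbk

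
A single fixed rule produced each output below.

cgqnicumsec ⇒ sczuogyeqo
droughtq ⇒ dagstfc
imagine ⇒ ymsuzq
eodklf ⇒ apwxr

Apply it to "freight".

dqustf

The transformation: delete the first character, then shift every letter 12 places forward in the alphabet (wrapping around).
"freight" → "reight" → "dqustf".
(Check on "cgqnicumsec": → "gqnicumsec" → "sczuogyeqo" ✓)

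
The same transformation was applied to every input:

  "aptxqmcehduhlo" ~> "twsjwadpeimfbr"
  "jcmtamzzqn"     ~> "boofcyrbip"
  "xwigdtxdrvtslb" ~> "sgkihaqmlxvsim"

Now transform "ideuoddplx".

In each case the input is transformed by: shift every letter 11 places backward in the alphabet (wrapping around), then swap the front and back halves of the string.
"ideuoddplx" → "xstjdsseam" → "sseamxstjd".

sseamxstjd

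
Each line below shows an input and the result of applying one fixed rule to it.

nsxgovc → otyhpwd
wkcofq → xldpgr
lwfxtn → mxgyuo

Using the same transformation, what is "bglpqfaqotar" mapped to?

In each case the input is transformed by: shift every letter 1 place forward in the alphabet (wrapping around).
So "bglpqfaqotar" becomes "chmqrgbrpubs".

chmqrgbrpubs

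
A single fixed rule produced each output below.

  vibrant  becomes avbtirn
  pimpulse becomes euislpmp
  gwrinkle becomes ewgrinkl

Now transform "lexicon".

cxeoinl

The pattern: sort the characters into alphabetical order, then take characters alternately from the front and the back (1st, last, 2nd, 2nd-last, ...).
Starting from "lexicon": after the first operation, "ceilnox"; after the second, "cxeoinl".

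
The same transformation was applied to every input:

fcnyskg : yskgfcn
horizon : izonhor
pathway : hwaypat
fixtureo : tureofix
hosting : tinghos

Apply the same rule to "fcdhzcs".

hzcsfcd

The pattern: move the first 3 characters to the end (rotate left by 3).
For "fcdhzcs" the result is "hzcsfcd".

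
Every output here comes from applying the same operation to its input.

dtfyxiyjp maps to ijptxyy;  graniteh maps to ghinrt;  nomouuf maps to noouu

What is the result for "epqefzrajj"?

efjjpqrz

Looking at the pairs, the operation is to sort the characters into alphabetical order, then delete the first 2 characters.
Starting from "epqefzrajj": after the first operation, "aeefjjpqrz"; after the second, "efjjpqrz".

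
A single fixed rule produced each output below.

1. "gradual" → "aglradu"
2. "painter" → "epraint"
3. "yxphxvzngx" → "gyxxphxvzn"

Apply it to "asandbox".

What's happening: swap the first and last characters, then move the last 2 characters to the front (rotate right by 2).
On "asandbox": the first step gives "xsandboa", and the second then gives "oaxsandb".

oaxsandb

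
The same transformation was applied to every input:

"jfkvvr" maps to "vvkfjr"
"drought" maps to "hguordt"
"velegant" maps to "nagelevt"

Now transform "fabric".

irbafc

In each case the input is transformed by: move the last character to the front, then reverse the string.
Working it through for "fabric": intermediate "cfabri", final "irbafc".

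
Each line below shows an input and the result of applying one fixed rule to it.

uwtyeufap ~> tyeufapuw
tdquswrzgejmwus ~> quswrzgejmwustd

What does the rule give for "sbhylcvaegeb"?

hylcvaegebsb

The pattern: move the first 2 characters to the end (rotate left by 2).
Applying that to "sbhylcvaegeb" gives "hylcvaegebsb".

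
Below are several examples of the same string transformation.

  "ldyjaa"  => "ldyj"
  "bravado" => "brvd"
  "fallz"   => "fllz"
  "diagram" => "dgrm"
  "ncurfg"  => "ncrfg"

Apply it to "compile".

cmpl

Looking at the pairs, the operation is to remove every vowel.
On "compile" that produces "cmpl".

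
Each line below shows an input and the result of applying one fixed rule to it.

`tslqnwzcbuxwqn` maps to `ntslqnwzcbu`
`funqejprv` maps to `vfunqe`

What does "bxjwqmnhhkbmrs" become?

sbxjwqmnhhk

Looking at the pairs, the operation is to move the last character to the front, then delete the last 3 characters.
Working it through for "bxjwqmnhhkbmrs": intermediate "sbxjwqmnhhkbmr", final "sbxjwqmnhhk".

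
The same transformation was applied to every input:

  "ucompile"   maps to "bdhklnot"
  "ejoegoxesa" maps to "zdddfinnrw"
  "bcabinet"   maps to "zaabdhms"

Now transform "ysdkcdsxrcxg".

In each case the input is transformed by: sort the characters into alphabetical order, then shift every letter 1 place backward in the alphabet (wrapping around).
"ysdkcdsxrcxg" → "ccddgkrssxxy" → "bbccfjqrrwwx".
(Check on "ejoegoxesa": → "aeeegjoosx" → "zdddfinnrw" ✓)

bbccfjqrrwwx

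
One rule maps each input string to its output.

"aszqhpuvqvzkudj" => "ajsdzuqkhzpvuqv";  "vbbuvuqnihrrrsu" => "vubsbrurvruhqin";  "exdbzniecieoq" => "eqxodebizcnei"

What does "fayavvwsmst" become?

In each case the input is transformed by: take characters alternately from the front and the back (1st, last, 2nd, 2nd-last, ...).
Applying that to "fayavvwsmst" gives "ftasymasvwv".

ftasymasvwv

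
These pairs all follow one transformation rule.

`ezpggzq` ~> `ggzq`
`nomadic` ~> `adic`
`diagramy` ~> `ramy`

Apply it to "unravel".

The transformation: keep only the last 4 characters.
For "unravel" the result is "avel".

avel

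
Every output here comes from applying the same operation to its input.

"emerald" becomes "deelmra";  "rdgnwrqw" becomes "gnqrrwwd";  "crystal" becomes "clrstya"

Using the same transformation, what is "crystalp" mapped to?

clprstya

The pattern: sort the characters into alphabetical order, then move the first character to the end.
Doing the same to "crystalp": "clprstya".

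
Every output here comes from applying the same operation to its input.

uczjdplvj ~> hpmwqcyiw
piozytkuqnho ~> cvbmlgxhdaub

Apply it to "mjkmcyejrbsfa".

zwxzplrweofsn

In each case the input is transformed by: shift every letter 13 places forward in the alphabet (wrapping around) — i.e. ROT13.
On "mjkmcyejrbsfa" that produces "zwxzplrweofsn".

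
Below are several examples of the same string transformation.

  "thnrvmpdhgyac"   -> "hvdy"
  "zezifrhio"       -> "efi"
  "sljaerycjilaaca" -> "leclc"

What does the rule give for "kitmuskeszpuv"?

The pattern: keep one character in every 3, starting at position 2 (positions 2nd, 5th, 8th, ...).
Doing the same to "kitmuskeszpuv": "iuep".

iuep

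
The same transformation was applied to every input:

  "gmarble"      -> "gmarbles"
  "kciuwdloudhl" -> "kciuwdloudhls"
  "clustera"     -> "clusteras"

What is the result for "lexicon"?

The pattern: append "s".
On "lexicon" that produces "lexicons".

lexicons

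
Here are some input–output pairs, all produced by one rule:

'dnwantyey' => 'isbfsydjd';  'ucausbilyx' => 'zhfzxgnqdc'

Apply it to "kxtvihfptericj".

pcyanmkuyjwnho

The pattern: shift every letter 5 places forward in the alphabet (wrapping around).
Applying that to "kxtvihfptericj" gives "pcyanmkuyjwnho".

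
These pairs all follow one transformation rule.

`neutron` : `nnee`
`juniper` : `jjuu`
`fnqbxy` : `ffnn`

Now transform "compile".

ccoo

In each case the input is transformed by: double every character, then keep only the first 4 characters.
For "compile", step one produces "ccoommppiillee"; step two turns that into "ccoo".
(Check on "neutron": → "nneeuuttrroonn" → "nnee" ✓)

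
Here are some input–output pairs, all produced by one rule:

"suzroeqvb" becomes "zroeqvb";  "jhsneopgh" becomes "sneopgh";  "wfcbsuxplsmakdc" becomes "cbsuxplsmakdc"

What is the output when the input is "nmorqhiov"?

The pattern: delete the first 2 characters.
"nmorqhiov" → "orqhiov".

orqhiov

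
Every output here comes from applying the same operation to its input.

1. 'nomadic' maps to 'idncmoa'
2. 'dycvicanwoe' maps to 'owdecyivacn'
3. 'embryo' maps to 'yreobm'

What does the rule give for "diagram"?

The pattern: move the last 3 characters to the front (rotate right by 3), then swap each adjacent pair of characters (1↔2, 3↔4, ...).
Applying both steps to "diagram": "ramdiag", then "ardmaig".

ardmaig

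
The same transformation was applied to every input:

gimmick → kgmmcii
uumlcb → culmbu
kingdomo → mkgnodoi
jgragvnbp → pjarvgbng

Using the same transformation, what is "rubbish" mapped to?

hrbbsiu

The pattern: swap each adjacent pair of characters (1↔2, 3↔4, ...), then swap the first and last characters.
"rubbish" → "urbbsih" → "hrbbsiu".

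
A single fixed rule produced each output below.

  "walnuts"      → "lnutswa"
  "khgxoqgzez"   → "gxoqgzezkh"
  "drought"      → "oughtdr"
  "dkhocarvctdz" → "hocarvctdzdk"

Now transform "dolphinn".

What's happening: move the first 2 characters to the end (rotate left by 2).
Doing the same to "dolphinn": "lphinndo".

lphinndo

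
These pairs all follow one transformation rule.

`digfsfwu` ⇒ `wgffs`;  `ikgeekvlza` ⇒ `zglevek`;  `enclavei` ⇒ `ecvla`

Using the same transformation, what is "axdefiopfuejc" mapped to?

jdeeuffipo

Each output is the input with this applied: take characters alternately from the front and the back (1st, last, 2nd, 2nd-last, ...), then delete the first 3 characters.
So "axdefiopfuejc" becomes "jdeeuffipo".
(Check on "ikgeekvlza": → "iakzglevek" → "zglevek" ✓)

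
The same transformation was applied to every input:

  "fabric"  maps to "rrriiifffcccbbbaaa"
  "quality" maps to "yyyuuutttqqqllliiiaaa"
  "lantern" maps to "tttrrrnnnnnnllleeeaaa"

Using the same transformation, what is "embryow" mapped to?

yyywwwrrrooommmeeebbb

Looking at the pairs, the operation is to sort the characters into reverse alphabetical order, then repeat every character 3 times.
For "embryow", step one produces "ywromeb"; step two turns that into "yyywwwrrrooommmeeebbb".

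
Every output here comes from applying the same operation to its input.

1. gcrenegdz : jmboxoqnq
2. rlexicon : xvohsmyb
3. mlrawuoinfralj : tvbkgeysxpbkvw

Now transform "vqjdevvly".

In each case the input is transformed by: shift every letter 10 places forward in the alphabet (wrapping around), then swap the first and last characters.
On "vqjdevvly": the first step gives "fatnoffvi", and the second then gives "iatnoffvf".

iatnoffvf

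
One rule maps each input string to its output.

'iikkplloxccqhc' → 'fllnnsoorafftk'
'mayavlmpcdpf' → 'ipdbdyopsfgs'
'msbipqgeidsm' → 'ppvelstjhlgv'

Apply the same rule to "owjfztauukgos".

vrzmicwdxxnjr

The pattern: shift every letter 3 places forward in the alphabet (wrapping around), then move the last character to the front.
Starting from "owjfztauukgos": after the first operation, "rzmicwdxxnjrv"; after the second, "vrzmicwdxxnjr".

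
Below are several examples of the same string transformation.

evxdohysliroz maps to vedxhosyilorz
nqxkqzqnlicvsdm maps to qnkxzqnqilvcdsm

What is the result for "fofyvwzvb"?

Each output is the input with this applied: swap each adjacent pair of characters (1↔2, 3↔4, ...).
On "fofyvwzvb" that produces "ofyfwvvzb".

ofyfwvvzb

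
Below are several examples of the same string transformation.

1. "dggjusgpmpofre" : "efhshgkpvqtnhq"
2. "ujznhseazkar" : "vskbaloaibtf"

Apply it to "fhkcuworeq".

Each output is the input with this applied: shift every letter 1 place forward in the alphabet (wrapping around), then take characters alternately from the front and the back (1st, last, 2nd, 2nd-last, ...).
"fhkcuworeq" → "griflsdpvx".

griflsdpvx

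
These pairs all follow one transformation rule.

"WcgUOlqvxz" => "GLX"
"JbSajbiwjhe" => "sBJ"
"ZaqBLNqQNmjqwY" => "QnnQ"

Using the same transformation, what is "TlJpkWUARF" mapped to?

In each case the input is transformed by: flip the case of every letter, then keep one character in every 3, starting at position 3 (positions 3rd, 6th, 9th, ...).
Working it through for "TlJpkWUARF": intermediate "tLjPKwuarf", final "jwr".

jwr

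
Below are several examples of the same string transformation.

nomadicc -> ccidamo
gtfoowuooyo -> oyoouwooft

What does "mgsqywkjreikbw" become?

wbkierjkwyqsg

In each case the input is transformed by: delete the first character, then reverse the string.
Applying both steps to "mgsqywkjreikbw": "gsqywkjreikbw", then "wbkierjkwyqsg".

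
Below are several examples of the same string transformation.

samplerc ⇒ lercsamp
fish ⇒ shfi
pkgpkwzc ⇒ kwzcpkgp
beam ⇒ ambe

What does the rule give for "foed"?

edfo

The rule is to swap the front and back halves of the string.
Applying that to "foed" gives "edfo".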